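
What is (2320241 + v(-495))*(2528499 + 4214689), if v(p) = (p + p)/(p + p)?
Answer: 15645828011496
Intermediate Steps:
v(p) = 1 (v(p) = (2*p)/((2*p)) = (2*p)*(1/(2*p)) = 1)
(2320241 + v(-495))*(2528499 + 4214689) = (2320241 + 1)*(2528499 + 4214689) = 2320242*6743188 = 15645828011496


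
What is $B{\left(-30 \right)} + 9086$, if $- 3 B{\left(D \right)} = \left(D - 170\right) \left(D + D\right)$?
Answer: $5086$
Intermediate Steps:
$B{\left(D \right)} = - \frac{2 D \left(-170 + D\right)}{3}$ ($B{\left(D \right)} = - \frac{\left(D - 170\right) \left(D + D\right)}{3} = - \frac{\left(-170 + D\right) 2 D}{3} = - \frac{2 D \left(-170 + D\right)}{3}$)
$B{\left(-30 \right)} + 9086 = \frac{2}{3} \left(-30\right) \left(170 - -30\right) + 9086 = \frac{2}{3} \left(-30\right) \left(170 + 30\right) + 9086 = \frac{2}{3} \left(-30\right) 200 + 9086 = -4000 + 9086 = 5086$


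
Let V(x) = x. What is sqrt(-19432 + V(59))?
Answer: I*sqrt(19373) ≈ 139.19*I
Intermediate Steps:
sqrt(-19432 + V(59)) = sqrt(-19432 + 59) = sqrt(-19373) = I*sqrt(19373)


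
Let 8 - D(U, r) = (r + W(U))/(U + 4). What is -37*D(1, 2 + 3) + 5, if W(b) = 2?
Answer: -1196/5 ≈ -239.20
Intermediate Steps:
D(U, r) = 8 - (2 + r)/(4 + U) (D(U, r) = 8 - (r + 2)/(U + 4) = 8 - (2 + r)/(4 + U))
-37*D(1, 2 + 3) + 5 = -37*(30 - (2 + 3) + 8*1)/(4 + 1) + 5 = -37*(30 - 1*5 + 8)/5 + 5 = -37*(30 - 5 + 8)/5 + 5 = -37*33/5 + 5 = -1221/5 + 5 = -1196/5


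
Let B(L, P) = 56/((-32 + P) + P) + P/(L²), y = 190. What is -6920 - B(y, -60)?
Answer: -12489932/1805 ≈ -6919.6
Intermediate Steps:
B(L, P) = 56/(-32 + 2*P) + P/L²
-6920 - B(y, -60) = -6920 - ((-60)² - 16*(-60) + 28*190²)/(190²*(-16 - 60)) = -6920 - (3600 + 960 + 28*36100)/(36100*(-76)) = -6920 - (-1)*(3600 + 960 + 1010800)/(36100*76) = -6920 - (-1)*1015360/(36100*76) = -6920 - 1*(-668/1805) = -6920 + 668/1805 = -12489932/1805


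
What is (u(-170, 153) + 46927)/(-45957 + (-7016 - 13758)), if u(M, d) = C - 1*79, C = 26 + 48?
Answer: -46922/66731 ≈ -0.70315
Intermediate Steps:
C = 74
u(M, d) = -5 (u(M, d) = 74 - 1*79 = 74 - 79 = -5)
(u(-170, 153) + 46927)/(-45957 + (-7016 - 13758)) = (-5 + 46927)/(-45957 + (-7016 - 13758)) = 46922/(-45957 - 20774) = 46922/(-66731) = 46922*(-1/66731) = -46922/66731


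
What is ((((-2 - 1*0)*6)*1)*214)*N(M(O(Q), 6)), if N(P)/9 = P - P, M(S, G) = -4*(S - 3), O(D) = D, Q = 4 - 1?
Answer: 0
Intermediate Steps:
Q = 3
M(S, G) = 12 - 4*S (M(S, G) = -4*(-3 + S) = 12 - 4*S)
N(P) = 0 (N(P) = 9*(P - P) = 9*0 = 0)
((((-2 - 1*0)*6)*1)*214)*N(M(O(Q), 6)) = ((((-2 - 1*0)*6)*1)*214)*0 = ((((-2 + 0)*6)*1)*214)*0 = ((-2*6*1)*214)*0 = (-12*1*214)*0 = -12*214*0 = -2568*0 = 0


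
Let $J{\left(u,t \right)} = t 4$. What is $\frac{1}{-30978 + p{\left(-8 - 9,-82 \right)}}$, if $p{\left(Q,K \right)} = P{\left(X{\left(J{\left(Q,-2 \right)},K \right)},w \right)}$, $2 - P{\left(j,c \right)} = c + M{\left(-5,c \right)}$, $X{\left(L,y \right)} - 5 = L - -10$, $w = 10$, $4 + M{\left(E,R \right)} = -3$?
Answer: $- \frac{1}{30979} \approx -3.228 \cdot 10^{-5}$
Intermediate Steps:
$J{\left(u,t \right)} = 4 t$
$M{\left(E,R \right)} = -7$ ($M{\left(E,R \right)} = -4 - 3 = -7$)
$X{\left(L,y \right)} = 15 + L$ ($X{\left(L,y \right)} = 5 + \left(L - -10\right) = 5 + \left(L + 10\right) = 5 + \left(10 + L\right) = 15 + L$)
$P{\left(j,c \right)} = 9 - c$ ($P{\left(j,c \right)} = 2 - \left(c - 7\right) = 2 - \left(-7 + c\right) = 9 - c$)
$p{\left(Q,K \right)} = -1$ ($p{\left(Q,K \right)} = 9 - 10 = -1$)
$\frac{1}{-30978 + p{\left(-8 - 9,-82 \right)}} = \frac{1}{-30978 - 1} = \frac{1}{-30979} = - \frac{1}{30979}$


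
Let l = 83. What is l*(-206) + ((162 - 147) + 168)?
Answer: -16915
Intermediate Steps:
l*(-206) + ((162 - 147) + 168) = 83*(-206) + ((162 - 147) + 168) = -17098 + (15 + 168) = -17098 + 183 = -16915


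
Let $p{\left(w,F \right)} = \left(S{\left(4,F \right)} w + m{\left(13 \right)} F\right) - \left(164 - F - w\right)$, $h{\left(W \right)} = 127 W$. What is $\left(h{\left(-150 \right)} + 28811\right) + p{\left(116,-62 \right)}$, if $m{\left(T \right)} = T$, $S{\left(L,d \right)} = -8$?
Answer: $7917$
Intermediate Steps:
$p{\left(w,F \right)} = -164 - 7 w + 14 F$ ($p{\left(w,F \right)} = \left(- 8 w + 13 F\right) - \left(164 - F - w\right) = \left(- 8 w + 13 F\right) + \left(-164 + F + w\right) = -164 - 7 w + 14 F$)
$\left(h{\left(-150 \right)} + 28811\right) + p{\left(116,-62 \right)} = \left(127 \left(-150\right) + 28811\right) - 1844 = \left(-19050 + 28811\right) - 1844 = 9761 - 1844 = 7917$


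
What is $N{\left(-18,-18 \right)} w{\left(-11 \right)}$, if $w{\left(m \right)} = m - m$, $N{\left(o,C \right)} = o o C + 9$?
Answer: $0$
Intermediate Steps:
$N{\left(o,C \right)} = 9 + C o^{2}$ ($N{\left(o,C \right)} = o^{2} C + 9 = C o^{2} + 9 = 9 + C o^{2}$)
$w{\left(m \right)} = 0$
$N{\left(-18,-18 \right)} w{\left(-11 \right)} = \left(9 - 18 \left(-18\right)^{2}\right) 0 = \left(9 - 5832\right) 0 = \left(-5823\right) 0 = 0$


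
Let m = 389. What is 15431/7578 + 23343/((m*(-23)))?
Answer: -38832097/67800366 ≈ -0.57274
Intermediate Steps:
15431/7578 + 23343/((m*(-23))) = 15431/7578 + 23343/((389*(-23))) = 15431*(1/7578) + 23343/(-8947) = 15431/7578 + 23343*(-1/8947) = 15431/7578 - 23343/8947 = -38832097/67800366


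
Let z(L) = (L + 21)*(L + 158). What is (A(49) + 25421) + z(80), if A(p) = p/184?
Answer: 9100505/184 ≈ 49459.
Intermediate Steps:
A(p) = p/184 (A(p) = p*(1/184) = p/184)
z(L) = (21 + L)*(158 + L)
(A(49) + 25421) + z(80) = ((1/184)*49 + 25421) + (3318 + 80² + 179*80) = (49/184 + 25421) + (3318 + 6400 + 14320) = 4677513/184 + 24038 = 9100505/184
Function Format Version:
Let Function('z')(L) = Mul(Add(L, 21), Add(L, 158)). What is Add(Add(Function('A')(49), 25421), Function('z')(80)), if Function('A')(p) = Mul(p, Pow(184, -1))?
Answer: Rational(9100505, 184) ≈ 49459.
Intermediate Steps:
Function('A')(p) = Mul(Rational(1, 184), p) (Function('A')(p) = Mul(p, Rational(1, 184)) = Mul(Rational(1, 184), p))
Function('z')(L) = Mul(Add(21, L), Add(158, L))
Add(Add(Function('A')(49), 25421), Function('z')(80)) = Add(Add(Mul(Rational(1, 184), 49), 25421), Add(3318, Pow(80, 2), Mul(179, 80))) = Add(Add(Rational(49, 184), 25421), Add(3318, 6400, 14320)) = Add(Rational(4677513, 184), 24038) = Rational(9100505, 184)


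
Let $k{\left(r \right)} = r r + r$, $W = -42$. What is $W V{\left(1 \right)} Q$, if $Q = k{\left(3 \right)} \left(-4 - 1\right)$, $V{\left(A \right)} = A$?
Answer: $2520$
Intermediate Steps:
$k{\left(r \right)} = r + r^{2}$ ($k{\left(r \right)} = r^{2} + r = r + r^{2}$)
$Q = -60$ ($Q = 3 \left(1 + 3\right) \left(-4 - 1\right) = 3 \cdot 4 \left(-5\right) = 12 \left(-5\right) = -60$)
$W V{\left(1 \right)} Q = \left(-42\right) 1 \left(-60\right) = \left(-42\right) \left(-60\right) = 2520$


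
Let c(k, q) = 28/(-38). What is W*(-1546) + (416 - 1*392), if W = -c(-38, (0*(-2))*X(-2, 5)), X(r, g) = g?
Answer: -21188/19 ≈ -1115.2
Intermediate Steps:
c(k, q) = -14/19 (c(k, q) = 28*(-1/38) = -14/19)
W = 14/19 (W = -1*(-14/19) = 14/19 ≈ 0.73684)
W*(-1546) + (416 - 1*392) = (14/19)*(-1546) + (416 - 1*392) = -21644/19 + (416 - 392) = -21644/19 + 24 = -21188/19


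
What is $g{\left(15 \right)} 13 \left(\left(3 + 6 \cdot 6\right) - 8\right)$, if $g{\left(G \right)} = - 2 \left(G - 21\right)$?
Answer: $4836$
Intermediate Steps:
$g{\left(G \right)} = 42 - 2 G$ ($g{\left(G \right)} = - 2 \left(-21 + G\right) = 42 - 2 G$)
$g{\left(15 \right)} 13 \left(\left(3 + 6 \cdot 6\right) - 8\right) = \left(42 - 30\right) 13 \left(\left(3 + 6 \cdot 6\right) - 8\right) = \left(42 - 30\right) 13 \left(\left(3 + 36\right) - 8\right) = 12 \cdot 13 \left(39 - 8\right) = 12 \cdot 13 \cdot 31 = 12 \cdot 403 = 4836$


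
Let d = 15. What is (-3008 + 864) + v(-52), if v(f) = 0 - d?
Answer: -2159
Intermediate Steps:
v(f) = -15 (v(f) = 0 - 1*15 = 0 - 15 = -15)
(-3008 + 864) + v(-52) = (-3008 + 864) - 15 = -2144 - 15 = -2159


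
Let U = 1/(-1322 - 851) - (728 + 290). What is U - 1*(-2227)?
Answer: 2627156/2173 ≈ 1209.0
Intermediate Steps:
U = -2212115/2173 (U = 1/(-2173) - 1*1018 = -1/2173 - 1018 = -2212115/2173 ≈ -1018.0)
U - 1*(-2227) = -2212115/2173 - 1*(-2227) = -2212115/2173 + 2227 = 2627156/2173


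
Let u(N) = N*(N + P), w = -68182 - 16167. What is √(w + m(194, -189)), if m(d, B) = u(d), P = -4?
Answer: 13*I*√281 ≈ 217.92*I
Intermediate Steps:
w = -84349
u(N) = N*(-4 + N) (u(N) = N*(N - 4) = N*(-4 + N))
m(d, B) = d*(-4 + d)
√(w + m(194, -189)) = √(-84349 + 194*(-4 + 194)) = √(-84349 + 194*190) = √(-84349 + 36860) = √(-47489) = 13*I*√281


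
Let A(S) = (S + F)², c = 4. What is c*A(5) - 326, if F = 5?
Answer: 74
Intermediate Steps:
A(S) = (5 + S)² (A(S) = (S + 5)² = (5 + S)²)
c*A(5) - 326 = 4*(5 + 5)² - 326 = 4*10² - 326 = 4*100 - 326 = 400 - 326 = 74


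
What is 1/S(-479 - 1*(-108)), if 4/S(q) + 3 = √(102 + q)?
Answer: -¾ + I*√269/4 ≈ -0.75 + 4.1003*I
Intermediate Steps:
S(q) = 4/(-3 + √(102 + q))
1/S(-479 - 1*(-108)) = 1/(4/(-3 + √(102 + (-479 - 1*(-108))))) = 1/(4/(-3 + √(102 + (-479 + 108)))) = 1/(4/(-3 + √(102 - 371))) = 1/(4/(-3 + √(-269))) = 1/(4/(-3 + I*√269)) = -¾ + I*√269/4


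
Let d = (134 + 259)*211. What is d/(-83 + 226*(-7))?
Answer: -27641/555 ≈ -49.804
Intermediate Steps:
d = 82923 (d = 393*211 = 82923)
d/(-83 + 226*(-7)) = 82923/(-83 + 226*(-7)) = 82923/(-83 - 1582) = 82923/(-1665) = 82923*(-1/1665) = -27641/555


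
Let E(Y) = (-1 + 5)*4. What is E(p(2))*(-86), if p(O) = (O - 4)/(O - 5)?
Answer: -1376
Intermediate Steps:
p(O) = (-4 + O)/(-5 + O)
E(Y) = 16 (E(Y) = 4*4 = 16)
E(p(2))*(-86) = 16*(-86) = -1376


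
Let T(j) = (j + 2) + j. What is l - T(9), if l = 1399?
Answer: 1379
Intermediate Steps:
T(j) = 2 + 2*j (T(j) = (2 + j) + j = 2 + 2*j)
l - T(9) = 1399 - (2 + 2*9) = 1399 - (2 + 18) = 1399 - 1*20 = 1399 - 20 = 1379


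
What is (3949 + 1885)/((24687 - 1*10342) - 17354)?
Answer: -5834/3009 ≈ -1.9389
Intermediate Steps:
(3949 + 1885)/((24687 - 1*10342) - 17354) = 5834/((24687 - 10342) - 17354) = 5834/(14345 - 17354) = 5834/(-3009) = 5834*(-1/3009) = -5834/3009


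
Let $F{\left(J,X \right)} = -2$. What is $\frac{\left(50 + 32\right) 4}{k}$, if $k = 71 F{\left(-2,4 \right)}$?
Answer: $- \frac{164}{71} \approx -2.3099$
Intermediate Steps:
$k = -142$ ($k = 71 \left(-2\right) = -142$)
$\frac{\left(50 + 32\right) 4}{k} = \frac{\left(50 + 32\right) 4}{-142} = 82 \cdot 4 \left(- \frac{1}{142}\right) = 328 \left(- \frac{1}{142}\right) = - \frac{164}{71}$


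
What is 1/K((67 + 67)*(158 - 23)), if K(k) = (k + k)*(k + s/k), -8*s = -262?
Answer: 2/1308992531 ≈ 1.5279e-9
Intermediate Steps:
s = 131/4 (s = -1/8*(-262) = 131/4 ≈ 32.750)
K(k) = 2*k*(k + 131/(4*k)) (K(k) = (k + k)*(k + 131/(4*k)) = (2*k)*(k + 131/(4*k)) = 2*k*(k + 131/(4*k)))
1/K((67 + 67)*(158 - 23)) = 1/(131/2 + 2*((67 + 67)*(158 - 23))**2) = 1/(131/2 + 2*(134*135)**2) = 1/(131/2 + 2*18090**2) = 1/(131/2 + 2*327248100) = 1/(131/2 + 654496200) = 1/(1308992531/2) = 2/1308992531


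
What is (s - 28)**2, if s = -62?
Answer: 8100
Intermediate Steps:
(s - 28)**2 = (-62 - 28)**2 = (-90)**2 = 8100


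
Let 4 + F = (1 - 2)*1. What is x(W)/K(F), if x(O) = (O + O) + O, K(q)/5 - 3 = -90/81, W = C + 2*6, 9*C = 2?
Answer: 66/17 ≈ 3.8824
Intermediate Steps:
C = 2/9 (C = (⅑)*2 = 2/9 ≈ 0.22222)
F = -5 (F = -4 + (1 - 2)*1 = -4 - 1*1 = -4 - 1 = -5)
W = 110/9 (W = 2/9 + 2*6 = 2/9 + 12 = 110/9 ≈ 12.222)
K(q) = 85/9 (K(q) = 15 + 5*(-90/81) = 15 + 5*(-90*1/81) = 15 + 5*(-10/9) = 15 - 50/9 = 85/9)
x(O) = 3*O (x(O) = 2*O + O = 3*O)
x(W)/K(F) = (3*(110/9))/(85/9) = (110/3)*(9/85) = 66/17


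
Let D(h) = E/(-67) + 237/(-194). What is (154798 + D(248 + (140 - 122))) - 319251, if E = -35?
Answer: -2137569183/12998 ≈ -1.6445e+5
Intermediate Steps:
D(h) = -9089/12998 (D(h) = -35/(-67) + 237/(-194) = -35*(-1/67) + 237*(-1/194) = 35/67 - 237/194 = -9089/12998)
(154798 + D(248 + (140 - 122))) - 319251 = (154798 - 9089/12998) - 319251 = 2012055315/12998 - 319251 = -2137569183/12998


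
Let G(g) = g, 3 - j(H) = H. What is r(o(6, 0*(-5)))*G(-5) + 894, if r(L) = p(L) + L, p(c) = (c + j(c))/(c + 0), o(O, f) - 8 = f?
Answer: 6817/8 ≈ 852.13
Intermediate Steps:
j(H) = 3 - H
o(O, f) = 8 + f
p(c) = 3/c (p(c) = (c + (3 - c))/(c + 0) = 3/c)
r(L) = L + 3/L (r(L) = 3/L + L = L + 3/L)
r(o(6, 0*(-5)))*G(-5) + 894 = ((8 + 0*(-5)) + 3/(8 + 0*(-5)))*(-5) + 894 = ((8 + 0) + 3/(8 + 0))*(-5) + 894 = (8 + 3/8)*(-5) + 894 = (67/8)*(-5) + 894 = -335/8 + 894 = 6817/8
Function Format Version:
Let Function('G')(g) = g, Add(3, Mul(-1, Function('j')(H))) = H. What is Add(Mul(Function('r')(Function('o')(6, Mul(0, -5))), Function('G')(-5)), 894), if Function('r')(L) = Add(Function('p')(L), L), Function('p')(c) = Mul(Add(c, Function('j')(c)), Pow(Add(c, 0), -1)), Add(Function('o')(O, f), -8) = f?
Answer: Rational(6817, 8) ≈ 852.13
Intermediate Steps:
Function('j')(H) = Add(3, Mul(-1, H))
Function('o')(O, f) = Add(8, f)
Function('p')(c) = Mul(3, Pow(c, -1)) (Function('p')(c) = Mul(Add(c, Add(3, Mul(-1, c))), Pow(Add(c, 0), -1)) = Mul(3, Pow(c, -1)))
Function('r')(L) = Add(L, Mul(3, Pow(L, -1))) (Function('r')(L) = Add(Mul(3, Pow(L, -1)), L) = Add(L, Mul(3, Pow(L, -1))))
Add(Mul(Function('r')(Function('o')(6, Mul(0, -5))), Function('G')(-5)), 894) = Add(Mul(Add(Add(8, Mul(0, -5)), Mul(3, Pow(Add(8, Mul(0, -5)), -1))), -5), 894) = Add(Mul(Add(Add(8, 0), Mul(3, Pow(Add(8, 0), -1))), -5), 894) = Add(Mul(Add(8, Mul(3, Pow(8, -1))), -5), 894) = Add(Mul(Add(8, Mul(3, Rational(1, 8))), -5), 894) = Add(Mul(Add(8, Rational(3, 8)), -5), 894) = Add(Mul(Rational(67, 8), -5), 894) = Add(Rational(-335, 8), 894) = Rational(6817, 8)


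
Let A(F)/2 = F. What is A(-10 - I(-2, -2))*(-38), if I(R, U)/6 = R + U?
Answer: -1064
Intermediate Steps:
I(R, U) = 6*R + 6*U (I(R, U) = 6*(R + U) = 6*R + 6*U)
A(F) = 2*F
A(-10 - I(-2, -2))*(-38) = (2*(-10 - (6*(-2) + 6*(-2))))*(-38) = (2*(-10 - (-12 - 12)))*(-38) = (2*(-10 - 1*(-24)))*(-38) = (2*(-10 + 24))*(-38) = (2*14)*(-38) = 28*(-38) = -1064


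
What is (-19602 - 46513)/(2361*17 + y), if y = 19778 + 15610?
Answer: -13223/15105 ≈ -0.87541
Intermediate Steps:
y = 35388
(-19602 - 46513)/(2361*17 + y) = (-19602 - 46513)/(2361*17 + 35388) = -66115/(40137 + 35388) = -66115/75525 = -66115*1/75525 = -13223/15105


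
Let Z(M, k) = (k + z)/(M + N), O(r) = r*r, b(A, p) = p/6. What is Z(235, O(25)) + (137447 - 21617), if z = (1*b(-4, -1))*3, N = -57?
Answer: 41236729/356 ≈ 1.1583e+5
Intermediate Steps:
b(A, p) = p/6 (b(A, p) = p*(⅙) = p/6)
O(r) = r²
z = -½ (z = (1*((⅙)*(-1)))*3 = (1*(-⅙))*3 = -⅙*3 = -½ ≈ -0.50000)
Z(M, k) = (-½ + k)/(-57 + M) (Z(M, k) = (k - ½)/(M - 57) = (-½ + k)/(-57 + M))
Z(235, O(25)) + (137447 - 21617) = (-½ + 25²)/(-57 + 235) + (137447 - 21617) = (-½ + 625)/178 + 115830 = (1/178)*(1249/2) + 115830 = 1249/356 + 115830 = 41236729/356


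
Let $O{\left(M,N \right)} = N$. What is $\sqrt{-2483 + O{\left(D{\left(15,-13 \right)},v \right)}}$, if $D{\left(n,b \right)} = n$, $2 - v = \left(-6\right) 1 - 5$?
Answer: $i \sqrt{2470} \approx 49.699 i$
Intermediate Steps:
$v = 13$ ($v = 2 - \left(\left(-6\right) 1 - 5\right) = 2 - \left(-6 - 5\right) = 2 - -11 = 2 + 11 = 13$)
$\sqrt{-2483 + O{\left(D{\left(15,-13 \right)},v \right)}} = \sqrt{-2483 + 13} = \sqrt{-2470} = i \sqrt{2470}$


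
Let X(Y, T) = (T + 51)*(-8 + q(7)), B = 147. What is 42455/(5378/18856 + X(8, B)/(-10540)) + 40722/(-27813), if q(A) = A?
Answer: 9778023271471526/70016455471 ≈ 1.3965e+5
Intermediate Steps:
X(Y, T) = -51 - T (X(Y, T) = (T + 51)*(-8 + 7) = (51 + T)*(-1) = -51 - T)
42455/(5378/18856 + X(8, B)/(-10540)) + 40722/(-27813) = 42455/(5378/18856 + (-51 - 1*147)/(-10540)) + 40722/(-27813) = 42455/(5378*(1/18856) + (-51 - 147)*(-1/10540)) + 40722*(-1/27813) = 42455/(2689/9428 - 198*(-1/10540)) - 13574/9271 = 42455/(2689/9428 + 99/5270) - 13574/9271 = 42455/(7552201/24842780) - 13574/9271 = 42455*(24842780/7552201) - 13574/9271 = 1054700224900/7552201 - 13574/9271 = 9778023271471526/70016455471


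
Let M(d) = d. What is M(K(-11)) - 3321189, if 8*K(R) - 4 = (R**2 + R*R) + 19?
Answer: -26569247/8 ≈ -3.3212e+6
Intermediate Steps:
K(R) = 23/8 + R**2/4 (K(R) = 1/2 + ((R**2 + R*R) + 19)/8 = 1/2 + ((R**2 + R**2) + 19)/8 = 1/2 + (2*R**2 + 19)/8 = 1/2 + (19 + 2*R**2)/8 = 1/2 + (19/8 + R**2/4) = 23/8 + R**2/4)
M(K(-11)) - 3321189 = (23/8 + (1/4)*(-11)**2) - 3321189 = (23/8 + (1/4)*121) - 3321189 = (23/8 + 121/4) - 3321189 = 265/8 - 3321189 = -26569247/8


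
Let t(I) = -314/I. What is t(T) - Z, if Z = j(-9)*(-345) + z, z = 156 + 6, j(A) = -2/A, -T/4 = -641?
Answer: -328663/3846 ≈ -85.456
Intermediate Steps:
T = 2564 (T = -4*(-641) = 2564)
z = 162
Z = 256/3 (Z = -2/(-9)*(-345) + 162 = -2*(-⅑)*(-345) + 162 = (2/9)*(-345) + 162 = -230/3 + 162 = 256/3 ≈ 85.333)
t(T) - Z = -314/2564 - 1*256/3 = -314*1/2564 - 256/3 = -157/1282 - 256/3 = -328663/3846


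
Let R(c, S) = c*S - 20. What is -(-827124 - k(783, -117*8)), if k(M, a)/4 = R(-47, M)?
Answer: 679840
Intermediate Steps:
R(c, S) = -20 + S*c (R(c, S) = S*c - 20 = -20 + S*c)
k(M, a) = -80 - 188*M (k(M, a) = 4*(-20 + M*(-47)) = 4*(-20 - 47*M) = -80 - 188*M)
-(-827124 - k(783, -117*8)) = -(-827124 - (-80 - 188*783)) = -(-827124 - (-80 - 147204)) = -(-827124 - 1*(-147284)) = -(-827124 + 147284) = -1*(-679840) = 679840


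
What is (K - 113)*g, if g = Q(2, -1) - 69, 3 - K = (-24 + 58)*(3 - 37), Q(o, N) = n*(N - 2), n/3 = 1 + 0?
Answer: -81588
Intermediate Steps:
n = 3 (n = 3*(1 + 0) = 3*1 = 3)
Q(o, N) = -6 + 3*N (Q(o, N) = 3*(N - 2) = 3*(-2 + N) = -6 + 3*N)
K = 1159 (K = 3 - (-24 + 58)*(3 - 37) = 3 - 34*(-34) = 3 - 1*(-1156) = 3 + 1156 = 1159)
g = -78 (g = (-6 + 3*(-1)) - 69 = (-6 - 3) - 69 = -9 - 69 = -78)
(K - 113)*g = (1159 - 113)*(-78) = 1046*(-78) = -81588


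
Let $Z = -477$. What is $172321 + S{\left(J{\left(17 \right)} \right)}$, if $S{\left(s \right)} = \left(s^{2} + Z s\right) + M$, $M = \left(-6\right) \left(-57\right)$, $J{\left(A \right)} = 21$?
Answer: $163087$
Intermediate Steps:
$M = 342$
$S{\left(s \right)} = 342 + s^{2} - 477 s$ ($S{\left(s \right)} = \left(s^{2} - 477 s\right) + 342 = 342 + s^{2} - 477 s$)
$172321 + S{\left(J{\left(17 \right)} \right)} = 172321 + \left(342 + 21^{2} - 10017\right) = 172321 + \left(342 + 441 - 10017\right) = 172321 - 9234 = 163087$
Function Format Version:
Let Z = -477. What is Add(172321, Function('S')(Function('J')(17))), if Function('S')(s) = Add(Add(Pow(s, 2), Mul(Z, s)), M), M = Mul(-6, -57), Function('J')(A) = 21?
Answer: 163087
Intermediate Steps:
M = 342
Function('S')(s) = Add(342, Pow(s, 2), Mul(-477, s)) (Function('S')(s) = Add(Add(Pow(s, 2), Mul(-477, s)), 342) = Add(342, Pow(s, 2), Mul(-477, s)))
Add(172321, Function('S')(Function('J')(17))) = Add(172321, Add(342, Pow(21, 2), Mul(-477, 21))) = Add(172321, Add(342, 441, -10017)) = Add(172321, -9234) = 163087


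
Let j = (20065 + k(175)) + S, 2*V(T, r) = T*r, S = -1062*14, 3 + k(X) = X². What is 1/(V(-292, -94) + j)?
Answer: 1/49543 ≈ 2.0184e-5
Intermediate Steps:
k(X) = -3 + X²
S = -14868
V(T, r) = T*r/2 (V(T, r) = (T*r)/2 = T*r/2)
j = 35819 (j = (20065 + (-3 + 175²)) - 14868 = (20065 + (-3 + 30625)) - 14868 = (20065 + 30622) - 14868 = 50687 - 14868 = 35819)
1/(V(-292, -94) + j) = 1/((½)*(-292)*(-94) + 35819) = 1/(13724 + 35819) = 1/49543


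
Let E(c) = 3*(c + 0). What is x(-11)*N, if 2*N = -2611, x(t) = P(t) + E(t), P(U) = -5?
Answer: 49609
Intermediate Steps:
E(c) = 3*c
x(t) = -5 + 3*t
N = -2611/2 (N = (1/2)*(-2611) = -2611/2 ≈ -1305.5)
x(-11)*N = (-5 + 3*(-11))*(-2611/2) = (-5 - 33)*(-2611/2) = -38*(-2611/2) = 49609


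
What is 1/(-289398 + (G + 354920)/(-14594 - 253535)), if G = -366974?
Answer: -268129/77595984288 ≈ -3.4555e-6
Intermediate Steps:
1/(-289398 + (G + 354920)/(-14594 - 253535)) = 1/(-289398 + (-366974 + 354920)/(-14594 - 253535)) = 1/(-289398 - 12054/(-268129)) = 1/(-289398 - 12054*(-1/268129)) = 1/(-289398 + 12054/268129) = 1/(-77595984288/268129) = -268129/77595984288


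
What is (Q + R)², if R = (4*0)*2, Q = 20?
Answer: 400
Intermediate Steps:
R = 0 (R = 0*2 = 0)
(Q + R)² = (20 + 0)² = 20² = 400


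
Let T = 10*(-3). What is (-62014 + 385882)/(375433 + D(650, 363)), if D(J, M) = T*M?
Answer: 323868/364543 ≈ 0.88842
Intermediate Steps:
T = -30
D(J, M) = -30*M
(-62014 + 385882)/(375433 + D(650, 363)) = (-62014 + 385882)/(375433 - 30*363) = 323868/(375433 - 10890) = 323868/364543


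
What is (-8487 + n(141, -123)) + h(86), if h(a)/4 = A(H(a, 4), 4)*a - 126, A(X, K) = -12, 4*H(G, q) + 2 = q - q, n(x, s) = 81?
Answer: -13038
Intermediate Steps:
H(G, q) = -½ (H(G, q) = -½ + (q - q)/4 = -½ + (¼)*0 = -½ + 0 = -½)
h(a) = -504 - 48*a (h(a) = 4*(-12*a - 126) = 4*(-126 - 12*a) = -504 - 48*a)
(-8487 + n(141, -123)) + h(86) = (-8487 + 81) + (-504 - 48*86) = -8406 + (-504 - 4128) = -8406 - 4632 = -13038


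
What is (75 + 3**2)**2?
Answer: 7056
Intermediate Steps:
(75 + 3**2)**2 = (75 + 9)**2 = 84**2 = 7056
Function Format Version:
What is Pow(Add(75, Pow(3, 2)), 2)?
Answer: 7056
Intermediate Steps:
Pow(Add(75, Pow(3, 2)), 2) = Pow(Add(75, 9), 2) = Pow(84, 2) = 7056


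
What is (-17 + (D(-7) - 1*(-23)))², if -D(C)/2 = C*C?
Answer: 8464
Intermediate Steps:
D(C) = -2*C² (D(C) = -2*C*C = -2*C²)
(-17 + (D(-7) - 1*(-23)))² = (-17 + (-2*(-7)² - 1*(-23)))² = (-17 + (-2*49 + 23))² = (-17 + (-98 + 23))² = (-17 - 75)² = (-92)² = 8464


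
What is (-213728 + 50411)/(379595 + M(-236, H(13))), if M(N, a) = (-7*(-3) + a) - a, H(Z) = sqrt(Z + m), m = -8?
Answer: -163317/379616 ≈ -0.43022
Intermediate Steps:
H(Z) = sqrt(-8 + Z) (H(Z) = sqrt(Z - 8) = sqrt(-8 + Z))
M(N, a) = 21 (M(N, a) = (21 + a) - a = 21)
(-213728 + 50411)/(379595 + M(-236, H(13))) = (-213728 + 50411)/(379595 + 21) = -163317/379616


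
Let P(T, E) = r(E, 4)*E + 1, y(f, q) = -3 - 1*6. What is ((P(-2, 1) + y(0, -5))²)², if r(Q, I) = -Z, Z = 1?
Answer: 6561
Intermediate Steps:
y(f, q) = -9 (y(f, q) = -3 - 6 = -9)
r(Q, I) = -1 (r(Q, I) = -1*1 = -1)
P(T, E) = 1 - E (P(T, E) = -E + 1 = 1 - E)
((P(-2, 1) + y(0, -5))²)² = (((1 - 1*1) - 9)²)² = (((1 - 1) - 9)²)² = ((0 - 9)²)² = ((-9)²)² = 81² = 6561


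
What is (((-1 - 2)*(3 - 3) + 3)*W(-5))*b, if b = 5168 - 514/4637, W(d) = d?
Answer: -359452530/4637 ≈ -77518.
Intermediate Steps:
b = 23963502/4637 (b = 5168 - 514*1/4637 = 5168 - 514/4637 = 23963502/4637 ≈ 5167.9)
(((-1 - 2)*(3 - 3) + 3)*W(-5))*b = (((-1 - 2)*(3 - 3) + 3)*(-5))*(23963502/4637) = ((-3*0 + 3)*(-5))*(23963502/4637) = ((0 + 3)*(-5))*(23963502/4637) = (3*(-5))*(23963502/4637) = -15*23963502/4637 = -359452530/4637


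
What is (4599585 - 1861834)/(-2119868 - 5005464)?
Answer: -2737751/7125332 ≈ -0.38423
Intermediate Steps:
(4599585 - 1861834)/(-2119868 - 5005464) = 2737751/(-7125332) = 2737751*(-1/7125332) = -2737751/7125332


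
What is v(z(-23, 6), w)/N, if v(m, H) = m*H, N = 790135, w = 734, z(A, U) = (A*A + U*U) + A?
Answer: 397828/790135 ≈ 0.50349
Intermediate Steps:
z(A, U) = A + A² + U² (z(A, U) = (A² + U²) + A = A + A² + U²)
v(m, H) = H*m
v(z(-23, 6), w)/N = (734*(-23 + (-23)² + 6²))/790135 = (734*(-23 + 529 + 36))*(1/790135) = (734*542)*(1/790135) = 397828*(1/790135) = 397828/790135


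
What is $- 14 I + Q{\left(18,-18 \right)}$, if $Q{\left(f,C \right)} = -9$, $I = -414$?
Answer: $5787$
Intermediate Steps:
$- 14 I + Q{\left(18,-18 \right)} = \left(-14\right) \left(-414\right) - 9 = 5796 - 9 = 5787$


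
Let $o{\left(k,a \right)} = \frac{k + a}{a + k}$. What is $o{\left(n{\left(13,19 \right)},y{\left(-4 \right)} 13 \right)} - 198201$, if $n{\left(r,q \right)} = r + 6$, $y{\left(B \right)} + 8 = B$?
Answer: $-198200$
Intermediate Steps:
$y{\left(B \right)} = -8 + B$
$n{\left(r,q \right)} = 6 + r$
$o{\left(k,a \right)} = 1$ ($o{\left(k,a \right)} = \frac{a + k}{a + k} = 1$)
$o{\left(n{\left(13,19 \right)},y{\left(-4 \right)} 13 \right)} - 198201 = 1 - 198201 = -198200$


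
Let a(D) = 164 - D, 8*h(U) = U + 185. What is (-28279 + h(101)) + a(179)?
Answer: -113033/4 ≈ -28258.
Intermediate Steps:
h(U) = 185/8 + U/8 (h(U) = (U + 185)/8 = (185 + U)/8 = 185/8 + U/8)
(-28279 + h(101)) + a(179) = (-28279 + (185/8 + (⅛)*101)) + (164 - 1*179) = (-28279 + (185/8 + 101/8)) + (164 - 179) = (-28279 + 143/4) - 15 = -112973/4 - 15 = -113033/4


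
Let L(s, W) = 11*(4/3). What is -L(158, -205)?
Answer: -44/3 ≈ -14.667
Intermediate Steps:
L(s, W) = 44/3 (L(s, W) = 11*(4*(1/3)) = 11*(4/3) = 44/3)
-L(158, -205) = -1*44/3 = -44/3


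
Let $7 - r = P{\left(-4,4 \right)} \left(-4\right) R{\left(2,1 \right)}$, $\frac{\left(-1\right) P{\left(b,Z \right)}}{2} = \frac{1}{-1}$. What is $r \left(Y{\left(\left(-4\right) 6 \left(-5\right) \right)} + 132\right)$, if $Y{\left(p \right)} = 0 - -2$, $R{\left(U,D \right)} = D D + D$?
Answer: $3082$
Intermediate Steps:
$P{\left(b,Z \right)} = 2$ ($P{\left(b,Z \right)} = - \frac{2}{-1} = \left(-2\right) \left(-1\right) = 2$)
$R{\left(U,D \right)} = D + D^{2}$ ($R{\left(U,D \right)} = D^{2} + D = D + D^{2}$)
$Y{\left(p \right)} = 2$ ($Y{\left(p \right)} = 0 + 2 = 2$)
$r = 23$ ($r = 7 - 2 \left(-4\right) 1 \left(1 + 1\right) = 7 - - 8 \cdot 1 \cdot 2 = 7 - \left(-8\right) 2 = 7 - -16 = 7 + 16 = 23$)
$r \left(Y{\left(\left(-4\right) 6 \left(-5\right) \right)} + 132\right) = 23 \left(2 + 132\right) = 23 \cdot 134 = 3082$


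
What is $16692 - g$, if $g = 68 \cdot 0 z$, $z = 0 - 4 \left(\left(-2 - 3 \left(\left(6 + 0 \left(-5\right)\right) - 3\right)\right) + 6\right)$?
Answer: $16692$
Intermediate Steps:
$z = 20$ ($z = 0 - 4 \left(\left(-2 - 3 \left(\left(6 + 0\right) - 3\right)\right) + 6\right) = 0 - 4 \left(\left(-2 - 3 \left(6 - 3\right)\right) + 6\right) = 0 - 4 \left(\left(-2 - 9\right) + 6\right) = 0 - 4 \left(-11 + 6\right) = 0 - -20 = 0 + 20 = 20$)
$g = 0$ ($g = 68 \cdot 0 \cdot 20 = 0 \cdot 20 = 0$)
$16692 - g = 16692 - 0 = 16692 + 0 = 16692$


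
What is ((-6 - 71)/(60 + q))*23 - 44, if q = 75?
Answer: -7711/135 ≈ -57.119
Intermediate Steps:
((-6 - 71)/(60 + q))*23 - 44 = ((-6 - 71)/(60 + 75))*23 - 44 = -77/135*23 - 44 = -1771/135 - 44 = -7711/135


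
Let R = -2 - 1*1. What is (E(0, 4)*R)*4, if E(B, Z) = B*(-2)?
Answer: 0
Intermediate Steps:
R = -3 (R = -2 - 1 = -3)
E(B, Z) = -2*B
(E(0, 4)*R)*4 = (-2*0*(-3))*4 = (0*(-3))*4 = 0*4 = 0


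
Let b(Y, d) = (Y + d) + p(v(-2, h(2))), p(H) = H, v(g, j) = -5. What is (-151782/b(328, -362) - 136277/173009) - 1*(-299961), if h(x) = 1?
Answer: 683398830182/2249117 ≈ 3.0385e+5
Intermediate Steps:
b(Y, d) = -5 + Y + d (b(Y, d) = (Y + d) - 5 = -5 + Y + d)
(-151782/b(328, -362) - 136277/173009) - 1*(-299961) = (-151782/(-5 + 328 - 362) - 136277/173009) - 1*(-299961) = (-151782/(-39) - 136277*1/173009) + 299961 = (-151782*(-1/39) - 136277/173009) + 299961 = (50594/13 - 136277/173009) + 299961 = 8751445745/2249117 + 299961 = 683398830182/2249117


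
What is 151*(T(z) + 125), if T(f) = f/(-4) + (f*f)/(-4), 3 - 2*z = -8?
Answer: 280407/16 ≈ 17525.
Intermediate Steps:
z = 11/2 (z = 3/2 - ½*(-8) = 3/2 + 4 = 11/2 ≈ 5.5000)
T(f) = -f/4 - f²/4 (T(f) = f*(-¼) + f²*(-¼) = -f/4 - f²/4)
151*(T(z) + 125) = 151*(-¼*11/2*(1 + 11/2) + 125) = 151*(-¼*11/2*13/2 + 125) = 151*(-143/16 + 125) = 151*(1857/16) = 280407/16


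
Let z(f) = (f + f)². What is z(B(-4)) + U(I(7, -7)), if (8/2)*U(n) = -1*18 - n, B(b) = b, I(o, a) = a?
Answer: 245/4 ≈ 61.250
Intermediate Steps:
z(f) = 4*f² (z(f) = (2*f)² = 4*f²)
U(n) = -9/2 - n/4 (U(n) = (-1*18 - n)/4 = (-18 - n)/4 = -9/2 - n/4)
z(B(-4)) + U(I(7, -7)) = 4*(-4)² + (-9/2 - ¼*(-7)) = 4*16 + (-9/2 + 7/4) = 64 - 11/4 = 245/4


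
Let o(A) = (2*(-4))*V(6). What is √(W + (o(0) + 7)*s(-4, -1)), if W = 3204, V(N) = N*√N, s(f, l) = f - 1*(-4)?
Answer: 6*√89 ≈ 56.604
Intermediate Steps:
s(f, l) = 4 + f (s(f, l) = f + 4 = 4 + f)
V(N) = N^(3/2)
o(A) = -48*√6 (o(A) = (2*(-4))*6^(3/2) = -48*√6)
√(W + (o(0) + 7)*s(-4, -1)) = √(3204 + (-48*√6 + 7)*(4 - 4)) = √(3204 + (7 - 48*√6)*0) = √(3204 + 0) = √3204 = 6*√89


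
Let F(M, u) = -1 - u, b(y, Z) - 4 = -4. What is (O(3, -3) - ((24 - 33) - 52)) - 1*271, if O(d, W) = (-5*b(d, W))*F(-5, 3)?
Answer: -210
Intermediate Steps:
b(y, Z) = 0 (b(y, Z) = 4 - 4 = 0)
O(d, W) = 0 (O(d, W) = (-5*0)*(-1 - 1*3) = 0*(-1 - 3) = 0*(-4) = 0)
(O(3, -3) - ((24 - 33) - 52)) - 1*271 = (0 - ((24 - 33) - 52)) - 1*271 = (0 - (-9 - 52)) - 271 = (0 - 1*(-61)) - 271 = (0 + 61) - 271 = 61 - 271 = -210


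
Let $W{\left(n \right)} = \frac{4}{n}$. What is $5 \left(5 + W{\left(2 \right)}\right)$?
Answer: $35$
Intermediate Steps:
$5 \left(5 + W{\left(2 \right)}\right) = 5 \left(5 + \frac{4}{2}\right) = 5 \left(5 + 4 \cdot \frac{1}{2}\right) = 5 \left(5 + 2\right) = 5 \cdot 7 = 35$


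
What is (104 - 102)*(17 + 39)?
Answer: 112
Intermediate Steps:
(104 - 102)*(17 + 39) = 2*56 = 112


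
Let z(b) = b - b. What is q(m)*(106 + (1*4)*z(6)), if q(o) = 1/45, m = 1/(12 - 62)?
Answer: 106/45 ≈ 2.3556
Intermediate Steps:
z(b) = 0
m = -1/50 (m = 1/(-50) = -1/50 ≈ -0.020000)
q(o) = 1/45
q(m)*(106 + (1*4)*z(6)) = (106 + (1*4)*0)/45 = (106 + 4*0)/45 = (106 + 0)/45 = (1/45)*106 = 106/45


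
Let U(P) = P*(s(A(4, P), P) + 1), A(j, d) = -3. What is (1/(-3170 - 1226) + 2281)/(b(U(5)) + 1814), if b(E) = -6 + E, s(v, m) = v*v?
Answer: 10027275/8167768 ≈ 1.2277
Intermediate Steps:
s(v, m) = v²
U(P) = 10*P (U(P) = P*((-3)² + 1) = P*(9 + 1) = P*10 = 10*P)
(1/(-3170 - 1226) + 2281)/(b(U(5)) + 1814) = (1/(-3170 - 1226) + 2281)/((-6 + 10*5) + 1814) = (1/(-4396) + 2281)/((-6 + 50) + 1814) = (-1/4396 + 2281)/(44 + 1814) = (10027275/4396)/1858 = (10027275/4396)*(1/1858) = 10027275/8167768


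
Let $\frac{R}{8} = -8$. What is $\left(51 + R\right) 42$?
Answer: $-546$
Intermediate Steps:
$R = -64$ ($R = 8 \left(-8\right) = -64$)
$\left(51 + R\right) 42 = \left(51 - 64\right) 42 = \left(-13\right) 42 = -546$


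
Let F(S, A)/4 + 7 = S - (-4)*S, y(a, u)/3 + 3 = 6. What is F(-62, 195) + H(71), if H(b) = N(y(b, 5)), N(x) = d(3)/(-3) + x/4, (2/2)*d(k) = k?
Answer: -5067/4 ≈ -1266.8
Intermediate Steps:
d(k) = k
y(a, u) = 9 (y(a, u) = -9 + 3*6 = -9 + 18 = 9)
F(S, A) = -28 + 20*S (F(S, A) = -28 + 4*(S - (-4)*S) = -28 + 4*(S + 4*S) = -28 + 4*(5*S) = -28 + 20*S)
N(x) = -1 + x/4 (N(x) = 3/(-3) + x/4 = 3*(-⅓) + x*(¼) = -1 + x/4)
H(b) = 5/4 (H(b) = -1 + (¼)*9 = -1 + 9/4 = 5/4)
F(-62, 195) + H(71) = (-28 + 20*(-62)) + 5/4 = (-28 - 1240) + 5/4 = -1268 + 5/4 = -5067/4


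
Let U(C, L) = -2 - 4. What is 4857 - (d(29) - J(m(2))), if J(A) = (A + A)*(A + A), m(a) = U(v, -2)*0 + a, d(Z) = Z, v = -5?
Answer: 4844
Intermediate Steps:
U(C, L) = -6
m(a) = a (m(a) = -6*0 + a = 0 + a = a)
J(A) = 4*A**2 (J(A) = (2*A)*(2*A) = 4*A**2)
4857 - (d(29) - J(m(2))) = 4857 - (29 - 4*2**2) = 4857 - (29 - 4*4) = 4857 - (29 - 1*16) = 4857 - (29 - 16) = 4857 - 1*13 = 4857 - 13 = 4844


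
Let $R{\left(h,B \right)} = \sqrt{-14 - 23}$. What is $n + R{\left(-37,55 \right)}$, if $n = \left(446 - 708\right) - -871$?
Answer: $609 + i \sqrt{37} \approx 609.0 + 6.0828 i$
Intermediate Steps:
$R{\left(h,B \right)} = i \sqrt{37}$ ($R{\left(h,B \right)} = \sqrt{-37} = i \sqrt{37}$)
$n = 609$ ($n = \left(446 - 708\right) + 871 = -262 + 871 = 609$)
$n + R{\left(-37,55 \right)} = 609 + i \sqrt{37}$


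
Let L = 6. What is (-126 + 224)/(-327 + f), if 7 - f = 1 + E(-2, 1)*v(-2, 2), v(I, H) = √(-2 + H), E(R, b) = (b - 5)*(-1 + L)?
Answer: -98/321 ≈ -0.30530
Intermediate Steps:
E(R, b) = -25 + 5*b (E(R, b) = (b - 5)*(-1 + 6) = (-5 + b)*5 = -25 + 5*b)
f = 6 (f = 7 - (1 + (-25 + 5*1)*√(-2 + 2)) = 7 - (1 + (-25 + 5)*√0) = 7 - (1 - 20*0) = 7 - (1 + 0) = 7 - 1*1 = 7 - 1 = 6)
(-126 + 224)/(-327 + f) = (-126 + 224)/(-327 + 6) = 98/(-321) = 98*(-1/321) = -98/321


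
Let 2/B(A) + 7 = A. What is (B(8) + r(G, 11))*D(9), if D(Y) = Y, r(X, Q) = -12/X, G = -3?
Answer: 54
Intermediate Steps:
B(A) = 2/(-7 + A)
(B(8) + r(G, 11))*D(9) = (2/(-7 + 8) - 12/(-3))*9 = (2/1 - 12*(-1/3))*9 = (2*1 + 4)*9 = (2 + 4)*9 = 6*9 = 54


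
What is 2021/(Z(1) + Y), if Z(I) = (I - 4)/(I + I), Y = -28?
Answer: -4042/59 ≈ -68.508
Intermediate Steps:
Z(I) = (-4 + I)/(2*I) (Z(I) = (-4 + I)/((2*I)) = (-4 + I)*(1/(2*I)) = (-4 + I)/(2*I))
2021/(Z(1) + Y) = 2021/((½)*(-4 + 1)/1 - 28) = 2021/((½)*1*(-3) - 28) = 2021/(-3/2 - 28) = 2021/(-59/2) = 2021*(-2/59) = -4042/59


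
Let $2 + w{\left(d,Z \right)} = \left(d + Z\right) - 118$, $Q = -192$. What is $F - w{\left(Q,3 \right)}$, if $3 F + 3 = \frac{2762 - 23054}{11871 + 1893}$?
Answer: $\frac{1058137}{3441} \approx 307.51$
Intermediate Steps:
$F = - \frac{5132}{3441}$ ($F = -1 + \frac{\left(2762 - 23054\right) \frac{1}{11871 + 1893}}{3} = -1 + \frac{\left(-20292\right) \frac{1}{13764}}{3} = -1 + \frac{1}{3} \left(- \frac{1691}{1147}\right) = -1 - \frac{1691}{3441} = - \frac{5132}{3441} \approx -1.4914$)
$w{\left(d,Z \right)} = -120 + Z + d$ ($w{\left(d,Z \right)} = -2 - \left(118 - Z - d\right) = -2 + \left(-118 + Z + d\right) = -120 + Z + d$)
$F - w{\left(Q,3 \right)} = - \frac{5132}{3441} - \left(-120 + 3 - 192\right) = - \frac{5132}{3441} - -309 = - \frac{5132}{3441} + 309 = \frac{1058137}{3441}$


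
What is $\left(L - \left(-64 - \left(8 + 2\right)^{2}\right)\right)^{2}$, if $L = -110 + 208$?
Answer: $68644$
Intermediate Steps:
$L = 98$
$\left(L - \left(-64 - \left(8 + 2\right)^{2}\right)\right)^{2} = \left(98 - \left(-64 - \left(8 + 2\right)^{2}\right)\right)^{2} = \left(98 + \left(10^{2} + 64\right)\right)^{2} = \left(98 + \left(100 + 64\right)\right)^{2} = \left(98 + 164\right)^{2} = 262^{2} = 68644$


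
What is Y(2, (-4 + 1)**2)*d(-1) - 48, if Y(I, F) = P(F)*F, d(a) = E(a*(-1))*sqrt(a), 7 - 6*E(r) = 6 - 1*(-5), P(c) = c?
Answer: -48 - 54*I ≈ -48.0 - 54.0*I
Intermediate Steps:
E(r) = -2/3 (E(r) = 7/6 - (6 - 1*(-5))/6 = 7/6 - (6 + 5)/6 = 7/6 - 1/6*11 = 7/6 - 11/6 = -2/3)
d(a) = -2*sqrt(a)/3
Y(I, F) = F**2 (Y(I, F) = F*F = F**2)
Y(2, (-4 + 1)**2)*d(-1) - 48 = ((-4 + 1)**2)**2*(-2*I/3) - 48 = ((-3)**2)**2*(-2*I/3) - 48 = 9**2*(-2*I/3) - 48 = 81*(-2*I/3) - 48 = -54*I - 48 = -48 - 54*I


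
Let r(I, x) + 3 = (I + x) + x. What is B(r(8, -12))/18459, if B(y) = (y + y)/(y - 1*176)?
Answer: 38/3599505 ≈ 1.0557e-5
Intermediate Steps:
r(I, x) = -3 + I + 2*x (r(I, x) = -3 + ((I + x) + x) = -3 + (I + 2*x) = -3 + I + 2*x)
B(y) = 2*y/(-176 + y) (B(y) = (2*y)/(y - 176) = (2*y)/(-176 + y) = 2*y/(-176 + y))
B(r(8, -12))/18459 = (2*(-3 + 8 + 2*(-12))/(-176 + (-3 + 8 + 2*(-12))))/18459 = (2*(-3 + 8 - 24)/(-176 + (-3 + 8 - 24)))*(1/18459) = (2*(-19)/(-176 - 19))*(1/18459) = (2*(-19)/(-195))*(1/18459) = (2*(-19)*(-1/195))*(1/18459) = (38/195)*(1/18459) = 38/3599505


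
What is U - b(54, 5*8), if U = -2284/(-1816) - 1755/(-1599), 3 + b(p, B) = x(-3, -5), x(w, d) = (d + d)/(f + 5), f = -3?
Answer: 192753/18614 ≈ 10.355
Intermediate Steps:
x(w, d) = d (x(w, d) = (d + d)/(-3 + 5) = (2*d)/2 = (2*d)*(1/2) = d)
b(p, B) = -8 (b(p, B) = -3 - 5 = -8)
U = 43841/18614 (U = -2284*(-1/1816) - 1755*(-1/1599) = 571/454 + 45/41 = 43841/18614 ≈ 2.3553)
U - b(54, 5*8) = 43841/18614 - 1*(-8) = 43841/18614 + 8 = 192753/18614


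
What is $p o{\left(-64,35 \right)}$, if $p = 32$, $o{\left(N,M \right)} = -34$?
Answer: $-1088$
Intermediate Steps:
$p o{\left(-64,35 \right)} = 32 \left(-34\right) = -1088$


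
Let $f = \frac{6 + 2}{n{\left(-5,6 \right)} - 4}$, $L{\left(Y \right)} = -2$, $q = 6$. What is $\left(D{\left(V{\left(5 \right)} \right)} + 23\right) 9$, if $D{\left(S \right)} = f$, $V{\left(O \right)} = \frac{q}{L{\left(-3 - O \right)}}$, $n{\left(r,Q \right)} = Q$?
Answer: $243$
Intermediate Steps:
$f = 4$ ($f = \frac{6 + 2}{6 - 4} = \frac{8}{2} = 8 \cdot \frac{1}{2} = 4$)
$V{\left(O \right)} = -3$ ($V{\left(O \right)} = \frac{6}{-2} = 6 \left(- \frac{1}{2}\right) = -3$)
$D{\left(S \right)} = 4$
$\left(D{\left(V{\left(5 \right)} \right)} + 23\right) 9 = \left(4 + 23\right) 9 = 27 \cdot 9 = 243$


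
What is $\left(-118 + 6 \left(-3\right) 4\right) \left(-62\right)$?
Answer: $11780$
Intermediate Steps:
$\left(-118 + 6 \left(-3\right) 4\right) \left(-62\right) = \left(-118 - 72\right) \left(-62\right) = \left(-190\right) \left(-62\right) = 11780$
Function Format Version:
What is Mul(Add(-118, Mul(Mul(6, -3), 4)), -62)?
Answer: 11780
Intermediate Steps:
Mul(Add(-118, Mul(Mul(6, -3), 4)), -62) = Mul(Add(-118, Mul(-18, 4)), -62) = Mul(Add(-118, -72), -62) = Mul(-190, -62) = 11780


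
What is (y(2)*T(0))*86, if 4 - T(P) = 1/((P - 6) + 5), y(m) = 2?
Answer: 860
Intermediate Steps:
T(P) = 4 - 1/(-1 + P) (T(P) = 4 - 1/((P - 6) + 5) = 4 - 1/((-6 + P) + 5) = 4 - 1/(-1 + P))
(y(2)*T(0))*86 = (2*((-5 + 4*0)/(-1 + 0)))*86 = (2*((-5 + 0)/(-1)))*86 = (2*(-1*(-5)))*86 = (2*5)*86 = 10*86 = 860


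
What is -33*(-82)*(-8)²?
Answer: 173184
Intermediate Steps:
-33*(-82)*(-8)² = 2706*64 = 173184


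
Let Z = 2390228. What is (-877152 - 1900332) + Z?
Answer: -387256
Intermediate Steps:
(-877152 - 1900332) + Z = (-877152 - 1900332) + 2390228 = -2777484 + 2390228 = -387256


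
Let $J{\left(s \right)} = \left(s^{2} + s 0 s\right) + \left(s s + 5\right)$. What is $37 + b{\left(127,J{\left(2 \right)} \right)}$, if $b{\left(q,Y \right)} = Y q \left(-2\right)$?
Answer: $-3265$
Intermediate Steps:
$J{\left(s \right)} = 5 + 2 s^{2}$ ($J{\left(s \right)} = \left(s^{2} + 0 s\right) + \left(s^{2} + 5\right) = \left(s^{2} + 0\right) + \left(5 + s^{2}\right) = s^{2} + \left(5 + s^{2}\right) = 5 + 2 s^{2}$)
$b{\left(q,Y \right)} = - 2 Y q$
$37 + b{\left(127,J{\left(2 \right)} \right)} = 37 - 2 \left(5 + 2 \cdot 2^{2}\right) 127 = 37 - 2 \left(5 + 2 \cdot 4\right) 127 = 37 - 2 \left(5 + 8\right) 127 = 37 - 26 \cdot 127 = 37 - 3302 = -3265$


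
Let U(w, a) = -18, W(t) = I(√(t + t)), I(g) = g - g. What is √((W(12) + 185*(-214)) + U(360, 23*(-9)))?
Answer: 2*I*√9902 ≈ 199.02*I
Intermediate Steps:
I(g) = 0
W(t) = 0
√((W(12) + 185*(-214)) + U(360, 23*(-9))) = √((0 + 185*(-214)) - 18) = √((0 - 39590) - 18) = √(-39590 - 18) = √(-39608) = 2*I*√9902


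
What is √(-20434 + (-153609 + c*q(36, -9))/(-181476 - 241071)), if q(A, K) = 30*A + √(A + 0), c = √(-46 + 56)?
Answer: √(-405371487436287 - 50987338*√10)/140849 ≈ 142.95*I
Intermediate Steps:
c = √10 ≈ 3.1623
q(A, K) = √A + 30*A (q(A, K) = 30*A + √A = √A + 30*A)
√(-20434 + (-153609 + c*q(36, -9))/(-181476 - 241071)) = √(-20434 + (-153609 + √10*(√36 + 30*36))/(-181476 - 241071)) = √(-20434 + (-153609 + √10*(6 + 1080))/(-422547)) = √(-20434 + (-153609 + √10*1086)*(-1/422547)) = √(-20434 + (-153609 + 1086*√10)*(-1/422547)) = √(-20434 + (51203/140849 - 362*√10/140849)) = √(-2878057263/140849 - 362*√10/140849)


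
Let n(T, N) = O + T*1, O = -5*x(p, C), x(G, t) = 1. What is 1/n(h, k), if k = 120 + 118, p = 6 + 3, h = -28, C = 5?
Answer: -1/33 ≈ -0.030303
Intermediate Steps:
p = 9
k = 238
O = -5 (O = -5*1 = -5)
n(T, N) = -5 + T (n(T, N) = -5 + T*1 = -5 + T)
1/n(h, k) = 1/(-5 - 28) = 1/(-33) = -1/33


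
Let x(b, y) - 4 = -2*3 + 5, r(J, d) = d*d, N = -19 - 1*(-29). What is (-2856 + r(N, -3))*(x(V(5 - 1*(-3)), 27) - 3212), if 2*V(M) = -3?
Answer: 9136023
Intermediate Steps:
N = 10 (N = -19 + 29 = 10)
V(M) = -3/2 (V(M) = (½)*(-3) = -3/2)
r(J, d) = d²
x(b, y) = 3 (x(b, y) = 4 + (-2*3 + 5) = 4 + (-6 + 5) = 4 - 1 = 3)
(-2856 + r(N, -3))*(x(V(5 - 1*(-3)), 27) - 3212) = (-2856 + (-3)²)*(3 - 3212) = (-2856 + 9)*(-3209) = -2847*(-3209) = 9136023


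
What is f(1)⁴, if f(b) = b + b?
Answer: 16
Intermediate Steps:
f(b) = 2*b
f(1)⁴ = (2*1)⁴ = 2⁴ = 16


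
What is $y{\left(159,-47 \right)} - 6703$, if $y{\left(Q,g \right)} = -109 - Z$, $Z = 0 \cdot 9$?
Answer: $-6812$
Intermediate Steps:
$Z = 0$
$y{\left(Q,g \right)} = -109$ ($y{\left(Q,g \right)} = -109 - 0 = -109 + 0 = -109$)
$y{\left(159,-47 \right)} - 6703 = -109 - 6703 = -6812$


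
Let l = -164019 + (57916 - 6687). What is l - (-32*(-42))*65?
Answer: -200150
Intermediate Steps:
l = -112790 (l = -164019 + 51229 = -112790)
l - (-32*(-42))*65 = -112790 - (-32*(-42))*65 = -112790 - 1344*65 = -112790 - 1*87360 = -112790 - 87360 = -200150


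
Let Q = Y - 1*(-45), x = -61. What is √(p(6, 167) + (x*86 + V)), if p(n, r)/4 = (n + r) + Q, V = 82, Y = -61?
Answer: 18*I*√14 ≈ 67.35*I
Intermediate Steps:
Q = -16 (Q = -61 - 1*(-45) = -61 + 45 = -16)
p(n, r) = -64 + 4*n + 4*r (p(n, r) = 4*((n + r) - 16) = 4*(-16 + n + r) = -64 + 4*n + 4*r)
√(p(6, 167) + (x*86 + V)) = √((-64 + 4*6 + 4*167) + (-61*86 + 82)) = √((-64 + 24 + 668) + (-5246 + 82)) = √(628 - 5164) = √(-4536) = 18*I*√14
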